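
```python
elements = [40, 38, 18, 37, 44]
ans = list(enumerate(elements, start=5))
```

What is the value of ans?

Step 1: enumerate with start=5:
  (5, 40)
  (6, 38)
  (7, 18)
  (8, 37)
  (9, 44)
Therefore ans = [(5, 40), (6, 38), (7, 18), (8, 37), (9, 44)].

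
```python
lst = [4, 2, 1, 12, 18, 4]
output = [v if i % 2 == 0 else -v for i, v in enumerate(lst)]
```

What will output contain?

Step 1: For each (i, v), keep v if i is even, negate if odd:
  i=0 (even): keep 4
  i=1 (odd): negate to -2
  i=2 (even): keep 1
  i=3 (odd): negate to -12
  i=4 (even): keep 18
  i=5 (odd): negate to -4
Therefore output = [4, -2, 1, -12, 18, -4].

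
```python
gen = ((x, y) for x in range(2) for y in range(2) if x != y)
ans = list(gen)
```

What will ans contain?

Step 1: Nested generator over range(2) x range(2) where x != y:
  (0, 0): excluded (x == y)
  (0, 1): included
  (1, 0): included
  (1, 1): excluded (x == y)
Therefore ans = [(0, 1), (1, 0)].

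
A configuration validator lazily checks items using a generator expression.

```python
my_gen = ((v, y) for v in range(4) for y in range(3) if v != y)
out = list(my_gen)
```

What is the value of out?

Step 1: Nested generator over range(4) x range(3) where v != y:
  (0, 0): excluded (v == y)
  (0, 1): included
  (0, 2): included
  (1, 0): included
  (1, 1): excluded (v == y)
  (1, 2): included
  (2, 0): included
  (2, 1): included
  (2, 2): excluded (v == y)
  (3, 0): included
  (3, 1): included
  (3, 2): included
Therefore out = [(0, 1), (0, 2), (1, 0), (1, 2), (2, 0), (2, 1), (3, 0), (3, 1), (3, 2)].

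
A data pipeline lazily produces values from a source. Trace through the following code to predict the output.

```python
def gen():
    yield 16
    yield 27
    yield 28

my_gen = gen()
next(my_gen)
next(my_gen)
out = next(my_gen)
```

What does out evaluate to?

Step 1: gen() creates a generator.
Step 2: next(my_gen) yields 16 (consumed and discarded).
Step 3: next(my_gen) yields 27 (consumed and discarded).
Step 4: next(my_gen) yields 28, assigned to out.
Therefore out = 28.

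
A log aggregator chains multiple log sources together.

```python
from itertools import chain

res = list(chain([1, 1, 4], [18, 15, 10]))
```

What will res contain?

Step 1: chain() concatenates iterables: [1, 1, 4] + [18, 15, 10].
Therefore res = [1, 1, 4, 18, 15, 10].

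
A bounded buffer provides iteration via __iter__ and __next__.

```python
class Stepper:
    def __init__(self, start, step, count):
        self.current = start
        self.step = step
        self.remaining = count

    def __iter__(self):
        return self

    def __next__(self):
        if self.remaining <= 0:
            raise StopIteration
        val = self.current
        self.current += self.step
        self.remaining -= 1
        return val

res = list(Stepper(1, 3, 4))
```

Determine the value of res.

Step 1: Stepper starts at 1, increments by 3, for 4 steps:
  Yield 1, then current += 3
  Yield 4, then current += 3
  Yield 7, then current += 3
  Yield 10, then current += 3
Therefore res = [1, 4, 7, 10].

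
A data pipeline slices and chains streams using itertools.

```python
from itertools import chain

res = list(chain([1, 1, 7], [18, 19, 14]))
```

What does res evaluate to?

Step 1: chain() concatenates iterables: [1, 1, 7] + [18, 19, 14].
Therefore res = [1, 1, 7, 18, 19, 14].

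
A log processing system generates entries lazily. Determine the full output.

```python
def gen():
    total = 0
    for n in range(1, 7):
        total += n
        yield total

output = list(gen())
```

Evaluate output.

Step 1: Generator accumulates running sum:
  n=1: total = 1, yield 1
  n=2: total = 3, yield 3
  n=3: total = 6, yield 6
  n=4: total = 10, yield 10
  n=5: total = 15, yield 15
  n=6: total = 21, yield 21
Therefore output = [1, 3, 6, 10, 15, 21].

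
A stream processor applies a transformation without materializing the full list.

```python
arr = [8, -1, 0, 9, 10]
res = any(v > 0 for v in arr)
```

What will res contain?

Step 1: Check v > 0 for each element in [8, -1, 0, 9, 10]:
  8 > 0: True
  -1 > 0: False
  0 > 0: False
  9 > 0: True
  10 > 0: True
Step 2: any() returns True.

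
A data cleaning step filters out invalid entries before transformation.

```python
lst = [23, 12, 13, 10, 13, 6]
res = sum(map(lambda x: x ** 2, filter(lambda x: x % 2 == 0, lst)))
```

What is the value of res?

Step 1: Filter even numbers from [23, 12, 13, 10, 13, 6]: [12, 10, 6]
Step 2: Square each: [144, 100, 36]
Step 3: Sum = 280.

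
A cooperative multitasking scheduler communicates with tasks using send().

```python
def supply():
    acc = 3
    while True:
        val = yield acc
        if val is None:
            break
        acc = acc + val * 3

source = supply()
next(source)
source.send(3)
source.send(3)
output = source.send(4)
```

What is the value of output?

Step 1: next() -> yield acc=3.
Step 2: send(3) -> val=3, acc = 3 + 3*3 = 12, yield 12.
Step 3: send(3) -> val=3, acc = 12 + 3*3 = 21, yield 21.
Step 4: send(4) -> val=4, acc = 21 + 4*3 = 33, yield 33.
Therefore output = 33.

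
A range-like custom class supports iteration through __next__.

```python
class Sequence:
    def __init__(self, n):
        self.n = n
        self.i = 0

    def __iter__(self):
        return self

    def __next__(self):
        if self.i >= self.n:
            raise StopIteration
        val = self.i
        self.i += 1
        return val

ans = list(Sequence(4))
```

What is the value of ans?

Step 1: Sequence(4) creates an iterator counting 0 to 3.
Step 2: list() consumes all values: [0, 1, 2, 3].
Therefore ans = [0, 1, 2, 3].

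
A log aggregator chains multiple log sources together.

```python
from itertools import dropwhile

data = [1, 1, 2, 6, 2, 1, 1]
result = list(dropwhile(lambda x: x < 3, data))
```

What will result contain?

Step 1: dropwhile drops elements while < 3:
  1 < 3: dropped
  1 < 3: dropped
  2 < 3: dropped
  6: kept (dropping stopped)
Step 2: Remaining elements kept regardless of condition.
Therefore result = [6, 2, 1, 1].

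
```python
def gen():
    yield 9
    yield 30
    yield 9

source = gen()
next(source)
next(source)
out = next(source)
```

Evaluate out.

Step 1: gen() creates a generator.
Step 2: next(source) yields 9 (consumed and discarded).
Step 3: next(source) yields 30 (consumed and discarded).
Step 4: next(source) yields 9, assigned to out.
Therefore out = 9.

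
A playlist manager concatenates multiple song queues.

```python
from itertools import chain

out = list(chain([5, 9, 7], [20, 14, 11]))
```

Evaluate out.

Step 1: chain() concatenates iterables: [5, 9, 7] + [20, 14, 11].
Therefore out = [5, 9, 7, 20, 14, 11].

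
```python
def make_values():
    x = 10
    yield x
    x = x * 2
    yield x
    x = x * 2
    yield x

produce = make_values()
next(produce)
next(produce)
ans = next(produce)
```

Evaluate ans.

Step 1: Trace through generator execution:
  Yield 1: x starts at 10, yield 10
  Yield 2: x = 10 * 2 = 20, yield 20
  Yield 3: x = 20 * 2 = 40, yield 40
Step 2: First next() gets 10, second next() gets the second value, third next() yields 40.
Therefore ans = 40.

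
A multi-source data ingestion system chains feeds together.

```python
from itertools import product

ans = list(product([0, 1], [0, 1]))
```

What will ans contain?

Step 1: product([0, 1], [0, 1]) gives all pairs:
  (0, 0)
  (0, 1)
  (1, 0)
  (1, 1)
Therefore ans = [(0, 0), (0, 1), (1, 0), (1, 1)].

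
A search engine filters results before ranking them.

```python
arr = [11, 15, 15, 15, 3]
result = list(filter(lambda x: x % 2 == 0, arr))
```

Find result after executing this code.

Step 1: Filter elements divisible by 2:
  11 % 2 = 1: removed
  15 % 2 = 1: removed
  15 % 2 = 1: removed
  15 % 2 = 1: removed
  3 % 2 = 1: removed
Therefore result = [].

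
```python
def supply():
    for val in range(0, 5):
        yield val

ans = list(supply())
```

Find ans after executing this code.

Step 1: The generator yields each value from range(0, 5).
Step 2: list() consumes all yields: [0, 1, 2, 3, 4].
Therefore ans = [0, 1, 2, 3, 4].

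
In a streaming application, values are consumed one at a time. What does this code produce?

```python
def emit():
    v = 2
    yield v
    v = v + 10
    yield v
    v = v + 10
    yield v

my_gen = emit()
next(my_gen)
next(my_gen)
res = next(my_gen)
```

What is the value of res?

Step 1: Trace through generator execution:
  Yield 1: v starts at 2, yield 2
  Yield 2: v = 2 + 10 = 12, yield 12
  Yield 3: v = 12 + 10 = 22, yield 22
Step 2: First next() gets 2, second next() gets the second value, third next() yields 22.
Therefore res = 22.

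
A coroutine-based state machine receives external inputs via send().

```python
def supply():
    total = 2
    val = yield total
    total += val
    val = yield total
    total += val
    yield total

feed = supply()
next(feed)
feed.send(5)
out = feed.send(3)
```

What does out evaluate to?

Step 1: next() -> yield total=2.
Step 2: send(5) -> val=5, total = 2+5 = 7, yield 7.
Step 3: send(3) -> val=3, total = 7+3 = 10, yield 10.
Therefore out = 10.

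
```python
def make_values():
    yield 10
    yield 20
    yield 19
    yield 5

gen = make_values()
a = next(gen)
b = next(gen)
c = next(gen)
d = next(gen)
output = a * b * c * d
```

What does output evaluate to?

Step 1: Create generator and consume all values:
  a = next(gen) = 10
  b = next(gen) = 20
  c = next(gen) = 19
  d = next(gen) = 5
Step 2: output = 10 * 20 * 19 * 5 = 19000.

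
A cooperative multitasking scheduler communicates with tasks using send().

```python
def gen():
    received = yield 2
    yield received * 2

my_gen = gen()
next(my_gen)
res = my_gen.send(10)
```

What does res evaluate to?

Step 1: next(my_gen) advances to first yield, producing 2.
Step 2: send(10) resumes, received = 10.
Step 3: yield received * 2 = 10 * 2 = 20.
Therefore res = 20.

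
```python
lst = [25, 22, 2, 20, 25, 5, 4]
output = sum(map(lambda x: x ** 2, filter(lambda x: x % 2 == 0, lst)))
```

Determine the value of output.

Step 1: Filter even numbers from [25, 22, 2, 20, 25, 5, 4]: [22, 2, 20, 4]
Step 2: Square each: [484, 4, 400, 16]
Step 3: Sum = 904.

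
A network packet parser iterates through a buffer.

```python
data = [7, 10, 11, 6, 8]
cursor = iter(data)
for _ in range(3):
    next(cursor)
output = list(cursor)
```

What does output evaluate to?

Step 1: Create iterator over [7, 10, 11, 6, 8].
Step 2: Advance 3 positions (consuming [7, 10, 11]).
Step 3: list() collects remaining elements: [6, 8].
Therefore output = [6, 8].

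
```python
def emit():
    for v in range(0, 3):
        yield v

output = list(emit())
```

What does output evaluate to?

Step 1: The generator yields each value from range(0, 3).
Step 2: list() consumes all yields: [0, 1, 2].
Therefore output = [0, 1, 2].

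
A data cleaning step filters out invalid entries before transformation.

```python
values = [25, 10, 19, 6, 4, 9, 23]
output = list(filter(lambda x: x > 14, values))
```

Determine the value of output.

Step 1: Filter elements > 14:
  25: kept
  10: removed
  19: kept
  6: removed
  4: removed
  9: removed
  23: kept
Therefore output = [25, 19, 23].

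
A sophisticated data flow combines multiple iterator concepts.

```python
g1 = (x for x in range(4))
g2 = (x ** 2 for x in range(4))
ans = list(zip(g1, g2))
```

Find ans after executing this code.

Step 1: g1 produces [0, 1, 2, 3].
Step 2: g2 produces [0, 1, 4, 9].
Step 3: zip pairs them: [(0, 0), (1, 1), (2, 4), (3, 9)].
Therefore ans = [(0, 0), (1, 1), (2, 4), (3, 9)].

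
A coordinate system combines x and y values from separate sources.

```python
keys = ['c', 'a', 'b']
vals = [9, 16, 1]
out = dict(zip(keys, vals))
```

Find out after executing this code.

Step 1: zip pairs keys with values:
  'c' -> 9
  'a' -> 16
  'b' -> 1
Therefore out = {'c': 9, 'a': 16, 'b': 1}.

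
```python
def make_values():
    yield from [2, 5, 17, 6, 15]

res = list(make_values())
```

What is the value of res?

Step 1: yield from delegates to the iterable, yielding each element.
Step 2: Collected values: [2, 5, 17, 6, 15].
Therefore res = [2, 5, 17, 6, 15].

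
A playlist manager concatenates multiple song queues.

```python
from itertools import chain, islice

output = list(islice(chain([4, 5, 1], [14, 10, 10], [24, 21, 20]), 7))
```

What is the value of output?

Step 1: chain([4, 5, 1], [14, 10, 10], [24, 21, 20]) = [4, 5, 1, 14, 10, 10, 24, 21, 20].
Step 2: islice takes first 7 elements: [4, 5, 1, 14, 10, 10, 24].
Therefore output = [4, 5, 1, 14, 10, 10, 24].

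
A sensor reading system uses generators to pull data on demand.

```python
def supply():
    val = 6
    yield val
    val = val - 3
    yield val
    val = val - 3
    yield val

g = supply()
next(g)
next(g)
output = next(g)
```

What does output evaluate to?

Step 1: Trace through generator execution:
  Yield 1: val starts at 6, yield 6
  Yield 2: val = 6 - 3 = 3, yield 3
  Yield 3: val = 3 - 3 = 0, yield 0
Step 2: First next() gets 6, second next() gets the second value, third next() yields 0.
Therefore output = 0.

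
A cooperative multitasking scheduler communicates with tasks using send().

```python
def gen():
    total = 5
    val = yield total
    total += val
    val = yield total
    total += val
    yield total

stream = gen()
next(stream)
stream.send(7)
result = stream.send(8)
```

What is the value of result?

Step 1: next() -> yield total=5.
Step 2: send(7) -> val=7, total = 5+7 = 12, yield 12.
Step 3: send(8) -> val=8, total = 12+8 = 20, yield 20.
Therefore result = 20.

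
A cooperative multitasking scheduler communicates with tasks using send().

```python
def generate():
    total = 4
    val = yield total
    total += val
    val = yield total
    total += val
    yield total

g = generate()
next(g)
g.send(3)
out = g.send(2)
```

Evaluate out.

Step 1: next() -> yield total=4.
Step 2: send(3) -> val=3, total = 4+3 = 7, yield 7.
Step 3: send(2) -> val=2, total = 7+2 = 9, yield 9.
Therefore out = 9.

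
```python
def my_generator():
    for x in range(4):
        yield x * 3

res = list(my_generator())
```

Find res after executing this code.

Step 1: For each x in range(4), yield x * 3:
  x=0: yield 0 * 3 = 0
  x=1: yield 1 * 3 = 3
  x=2: yield 2 * 3 = 6
  x=3: yield 3 * 3 = 9
Therefore res = [0, 3, 6, 9].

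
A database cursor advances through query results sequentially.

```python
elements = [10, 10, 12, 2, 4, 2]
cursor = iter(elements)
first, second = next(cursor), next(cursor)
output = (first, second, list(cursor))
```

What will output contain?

Step 1: Create iterator over [10, 10, 12, 2, 4, 2].
Step 2: first = 10, second = 10.
Step 3: Remaining elements: [12, 2, 4, 2].
Therefore output = (10, 10, [12, 2, 4, 2]).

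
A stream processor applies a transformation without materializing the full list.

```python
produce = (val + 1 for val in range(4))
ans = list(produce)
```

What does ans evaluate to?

Step 1: For each val in range(4), compute val+1:
  val=0: 0+1 = 1
  val=1: 1+1 = 2
  val=2: 2+1 = 3
  val=3: 3+1 = 4
Therefore ans = [1, 2, 3, 4].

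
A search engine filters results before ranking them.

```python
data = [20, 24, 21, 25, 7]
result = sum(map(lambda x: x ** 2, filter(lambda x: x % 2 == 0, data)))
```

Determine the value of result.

Step 1: Filter even numbers from [20, 24, 21, 25, 7]: [20, 24]
Step 2: Square each: [400, 576]
Step 3: Sum = 976.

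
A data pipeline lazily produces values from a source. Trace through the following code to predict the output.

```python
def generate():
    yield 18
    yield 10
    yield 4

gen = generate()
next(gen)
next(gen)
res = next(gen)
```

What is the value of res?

Step 1: generate() creates a generator.
Step 2: next(gen) yields 18 (consumed and discarded).
Step 3: next(gen) yields 10 (consumed and discarded).
Step 4: next(gen) yields 4, assigned to res.
Therefore res = 4.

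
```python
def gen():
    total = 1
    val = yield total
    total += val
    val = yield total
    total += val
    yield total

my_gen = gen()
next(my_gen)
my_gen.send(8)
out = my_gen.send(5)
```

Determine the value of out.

Step 1: next() -> yield total=1.
Step 2: send(8) -> val=8, total = 1+8 = 9, yield 9.
Step 3: send(5) -> val=5, total = 9+5 = 14, yield 14.
Therefore out = 14.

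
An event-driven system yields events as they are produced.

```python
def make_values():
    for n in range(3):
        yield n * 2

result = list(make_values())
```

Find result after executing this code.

Step 1: For each n in range(3), yield n * 2:
  n=0: yield 0 * 2 = 0
  n=1: yield 1 * 2 = 2
  n=2: yield 2 * 2 = 4
Therefore result = [0, 2, 4].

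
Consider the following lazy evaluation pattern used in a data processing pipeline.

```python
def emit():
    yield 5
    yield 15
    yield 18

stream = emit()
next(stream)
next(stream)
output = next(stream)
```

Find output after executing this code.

Step 1: emit() creates a generator.
Step 2: next(stream) yields 5 (consumed and discarded).
Step 3: next(stream) yields 15 (consumed and discarded).
Step 4: next(stream) yields 18, assigned to output.
Therefore output = 18.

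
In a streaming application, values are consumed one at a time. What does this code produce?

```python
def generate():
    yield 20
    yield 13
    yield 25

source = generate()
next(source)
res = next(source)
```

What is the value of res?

Step 1: generate() creates a generator.
Step 2: next(source) yields 20 (consumed and discarded).
Step 3: next(source) yields 13, assigned to res.
Therefore res = 13.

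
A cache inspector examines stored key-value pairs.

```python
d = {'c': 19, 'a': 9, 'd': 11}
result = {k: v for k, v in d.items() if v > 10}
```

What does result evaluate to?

Step 1: Filter items where value > 10:
  'c': 19 > 10: kept
  'a': 9 <= 10: removed
  'd': 11 > 10: kept
Therefore result = {'c': 19, 'd': 11}.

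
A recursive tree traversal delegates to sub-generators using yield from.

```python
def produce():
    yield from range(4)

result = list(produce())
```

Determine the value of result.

Step 1: yield from delegates to the iterable, yielding each element.
Step 2: Collected values: [0, 1, 2, 3].
Therefore result = [0, 1, 2, 3].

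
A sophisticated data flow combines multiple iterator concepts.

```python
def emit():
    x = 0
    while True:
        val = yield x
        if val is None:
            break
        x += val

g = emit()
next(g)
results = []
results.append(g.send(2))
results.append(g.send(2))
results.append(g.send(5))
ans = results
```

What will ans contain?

Step 1: next(g) -> yield 0.
Step 2: send(2) -> x = 2, yield 2.
Step 3: send(2) -> x = 4, yield 4.
Step 4: send(5) -> x = 9, yield 9.
Therefore ans = [2, 4, 9].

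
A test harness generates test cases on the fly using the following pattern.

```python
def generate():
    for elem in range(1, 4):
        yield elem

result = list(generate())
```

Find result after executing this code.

Step 1: The generator yields each value from range(1, 4).
Step 2: list() consumes all yields: [1, 2, 3].
Therefore result = [1, 2, 3].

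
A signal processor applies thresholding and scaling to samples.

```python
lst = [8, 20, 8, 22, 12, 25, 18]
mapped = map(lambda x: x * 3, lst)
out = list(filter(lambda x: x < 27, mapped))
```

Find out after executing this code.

Step 1: Map x * 3:
  8 -> 24
  20 -> 60
  8 -> 24
  22 -> 66
  12 -> 36
  25 -> 75
  18 -> 54
Step 2: Filter for < 27:
  24: kept
  60: removed
  24: kept
  66: removed
  36: removed
  75: removed
  54: removed
Therefore out = [24, 24].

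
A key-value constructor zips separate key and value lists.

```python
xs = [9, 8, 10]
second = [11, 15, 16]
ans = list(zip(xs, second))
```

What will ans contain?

Step 1: zip pairs elements at same index:
  Index 0: (9, 11)
  Index 1: (8, 15)
  Index 2: (10, 16)
Therefore ans = [(9, 11), (8, 15), (10, 16)].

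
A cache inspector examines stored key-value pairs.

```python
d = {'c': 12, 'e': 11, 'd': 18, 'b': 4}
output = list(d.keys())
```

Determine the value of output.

Step 1: d.keys() returns the dictionary keys in insertion order.
Therefore output = ['c', 'e', 'd', 'b'].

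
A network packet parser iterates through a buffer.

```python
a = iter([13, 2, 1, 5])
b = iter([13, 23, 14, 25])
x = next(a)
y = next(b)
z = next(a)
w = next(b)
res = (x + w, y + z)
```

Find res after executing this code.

Step 1: a iterates [13, 2, 1, 5], b iterates [13, 23, 14, 25].
Step 2: x = next(a) = 13, y = next(b) = 13.
Step 3: z = next(a) = 2, w = next(b) = 23.
Step 4: res = (13 + 23, 13 + 2) = (36, 15).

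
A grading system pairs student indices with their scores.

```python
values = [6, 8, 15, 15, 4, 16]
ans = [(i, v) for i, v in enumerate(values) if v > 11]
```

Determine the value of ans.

Step 1: Filter enumerate([6, 8, 15, 15, 4, 16]) keeping v > 11:
  (0, 6): 6 <= 11, excluded
  (1, 8): 8 <= 11, excluded
  (2, 15): 15 > 11, included
  (3, 15): 15 > 11, included
  (4, 4): 4 <= 11, excluded
  (5, 16): 16 > 11, included
Therefore ans = [(2, 15), (3, 15), (5, 16)].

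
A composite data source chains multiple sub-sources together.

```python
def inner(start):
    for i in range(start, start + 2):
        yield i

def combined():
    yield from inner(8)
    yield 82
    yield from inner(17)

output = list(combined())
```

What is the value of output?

Step 1: combined() delegates to inner(8):
  yield 8
  yield 9
Step 2: yield 82
Step 3: Delegates to inner(17):
  yield 17
  yield 18
Therefore output = [8, 9, 82, 17, 18].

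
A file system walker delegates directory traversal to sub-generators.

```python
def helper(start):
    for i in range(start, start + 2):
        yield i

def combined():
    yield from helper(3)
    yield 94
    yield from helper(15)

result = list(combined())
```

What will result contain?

Step 1: combined() delegates to helper(3):
  yield 3
  yield 4
Step 2: yield 94
Step 3: Delegates to helper(15):
  yield 15
  yield 16
Therefore result = [3, 4, 94, 15, 16].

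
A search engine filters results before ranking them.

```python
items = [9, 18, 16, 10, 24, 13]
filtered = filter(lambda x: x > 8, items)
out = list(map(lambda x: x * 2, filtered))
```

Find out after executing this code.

Step 1: Filter items for elements > 8:
  9: kept
  18: kept
  16: kept
  10: kept
  24: kept
  13: kept
Step 2: Map x * 2 on filtered [9, 18, 16, 10, 24, 13]:
  9 -> 18
  18 -> 36
  16 -> 32
  10 -> 20
  24 -> 48
  13 -> 26
Therefore out = [18, 36, 32, 20, 48, 26].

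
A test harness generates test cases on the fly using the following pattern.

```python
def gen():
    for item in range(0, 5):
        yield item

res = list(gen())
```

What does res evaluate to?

Step 1: The generator yields each value from range(0, 5).
Step 2: list() consumes all yields: [0, 1, 2, 3, 4].
Therefore res = [0, 1, 2, 3, 4].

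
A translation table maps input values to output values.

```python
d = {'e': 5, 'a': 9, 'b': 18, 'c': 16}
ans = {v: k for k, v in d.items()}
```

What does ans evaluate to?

Step 1: Invert dict (swap keys and values):
  'e': 5 -> 5: 'e'
  'a': 9 -> 9: 'a'
  'b': 18 -> 18: 'b'
  'c': 16 -> 16: 'c'
Therefore ans = {5: 'e', 9: 'a', 18: 'b', 16: 'c'}.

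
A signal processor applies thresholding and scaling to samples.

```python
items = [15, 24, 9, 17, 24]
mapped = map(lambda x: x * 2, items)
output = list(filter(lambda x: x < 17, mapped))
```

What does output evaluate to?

Step 1: Map x * 2:
  15 -> 30
  24 -> 48
  9 -> 18
  17 -> 34
  24 -> 48
Step 2: Filter for < 17:
  30: removed
  48: removed
  18: removed
  34: removed
  48: removed
Therefore output = [].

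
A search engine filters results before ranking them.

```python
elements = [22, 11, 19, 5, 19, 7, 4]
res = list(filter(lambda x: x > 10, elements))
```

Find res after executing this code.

Step 1: Filter elements > 10:
  22: kept
  11: kept
  19: kept
  5: removed
  19: kept
  7: removed
  4: removed
Therefore res = [22, 11, 19, 19].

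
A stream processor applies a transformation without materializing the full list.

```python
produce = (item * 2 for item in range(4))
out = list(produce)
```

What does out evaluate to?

Step 1: For each item in range(4), compute item*2:
  item=0: 0*2 = 0
  item=1: 1*2 = 2
  item=2: 2*2 = 4
  item=3: 3*2 = 6
Therefore out = [0, 2, 4, 6].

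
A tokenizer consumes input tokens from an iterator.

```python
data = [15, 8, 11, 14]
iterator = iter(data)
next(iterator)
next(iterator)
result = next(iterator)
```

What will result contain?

Step 1: Create iterator over [15, 8, 11, 14].
Step 2: next() consumes 15.
Step 3: next() consumes 8.
Step 4: next() returns 11.
Therefore result = 11.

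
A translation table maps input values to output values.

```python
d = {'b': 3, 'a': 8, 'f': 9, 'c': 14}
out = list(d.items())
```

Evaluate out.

Step 1: d.items() returns (key, value) pairs in insertion order.
Therefore out = [('b', 3), ('a', 8), ('f', 9), ('c', 14)].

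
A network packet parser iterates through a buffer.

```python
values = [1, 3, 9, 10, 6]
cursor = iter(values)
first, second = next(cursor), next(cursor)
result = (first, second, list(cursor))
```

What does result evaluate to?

Step 1: Create iterator over [1, 3, 9, 10, 6].
Step 2: first = 1, second = 3.
Step 3: Remaining elements: [9, 10, 6].
Therefore result = (1, 3, [9, 10, 6]).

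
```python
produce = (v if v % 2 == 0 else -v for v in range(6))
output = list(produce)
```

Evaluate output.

Step 1: For each v in range(6), yield v if even, else -v:
  v=0: even, yield 0
  v=1: odd, yield -1
  v=2: even, yield 2
  v=3: odd, yield -3
  v=4: even, yield 4
  v=5: odd, yield -5
Therefore output = [0, -1, 2, -3, 4, -5].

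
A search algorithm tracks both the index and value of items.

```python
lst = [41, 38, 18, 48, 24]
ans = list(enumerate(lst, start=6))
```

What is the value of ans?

Step 1: enumerate with start=6:
  (6, 41)
  (7, 38)
  (8, 18)
  (9, 48)
  (10, 24)
Therefore ans = [(6, 41), (7, 38), (8, 18), (9, 48), (10, 24)].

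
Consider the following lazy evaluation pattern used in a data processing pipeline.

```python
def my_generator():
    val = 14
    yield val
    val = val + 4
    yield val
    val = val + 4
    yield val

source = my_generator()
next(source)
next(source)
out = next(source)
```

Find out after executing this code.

Step 1: Trace through generator execution:
  Yield 1: val starts at 14, yield 14
  Yield 2: val = 14 + 4 = 18, yield 18
  Yield 3: val = 18 + 4 = 22, yield 22
Step 2: First next() gets 14, second next() gets the second value, third next() yields 22.
Therefore out = 22.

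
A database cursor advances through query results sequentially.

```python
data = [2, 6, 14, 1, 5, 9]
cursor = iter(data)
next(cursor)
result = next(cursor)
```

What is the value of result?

Step 1: Create iterator over [2, 6, 14, 1, 5, 9].
Step 2: next() consumes 2.
Step 3: next() returns 6.
Therefore result = 6.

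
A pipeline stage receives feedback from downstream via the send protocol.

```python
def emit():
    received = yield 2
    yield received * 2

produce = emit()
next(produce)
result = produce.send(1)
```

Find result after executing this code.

Step 1: next(produce) advances to first yield, producing 2.
Step 2: send(1) resumes, received = 1.
Step 3: yield received * 2 = 1 * 2 = 2.
Therefore result = 2.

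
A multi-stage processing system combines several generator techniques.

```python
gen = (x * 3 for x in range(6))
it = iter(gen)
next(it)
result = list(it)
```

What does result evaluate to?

Step 1: Generator produces [0, 3, 6, 9, 12, 15].
Step 2: next(it) consumes first element (0).
Step 3: list(it) collects remaining: [3, 6, 9, 12, 15].
Therefore result = [3, 6, 9, 12, 15].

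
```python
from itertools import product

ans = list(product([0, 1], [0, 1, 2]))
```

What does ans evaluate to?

Step 1: product([0, 1], [0, 1, 2]) gives all pairs:
  (0, 0)
  (0, 1)
  (0, 2)
  (1, 0)
  (1, 1)
  (1, 2)
Therefore ans = [(0, 0), (0, 1), (0, 2), (1, 0), (1, 1), (1, 2)].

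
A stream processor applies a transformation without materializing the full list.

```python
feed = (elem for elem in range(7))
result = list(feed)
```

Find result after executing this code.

Step 1: Generator expression iterates range(7): [0, 1, 2, 3, 4, 5, 6].
Step 2: list() collects all values.
Therefore result = [0, 1, 2, 3, 4, 5, 6].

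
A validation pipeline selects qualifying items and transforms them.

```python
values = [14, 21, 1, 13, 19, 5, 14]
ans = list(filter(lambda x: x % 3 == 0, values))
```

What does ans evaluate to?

Step 1: Filter elements divisible by 3:
  14 % 3 = 2: removed
  21 % 3 = 0: kept
  1 % 3 = 1: removed
  13 % 3 = 1: removed
  19 % 3 = 1: removed
  5 % 3 = 2: removed
  14 % 3 = 2: removed
Therefore ans = [21].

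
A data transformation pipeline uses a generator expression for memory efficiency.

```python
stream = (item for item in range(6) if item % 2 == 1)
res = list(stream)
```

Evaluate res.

Step 1: Filter range(6) keeping only odd values:
  item=0: even, excluded
  item=1: odd, included
  item=2: even, excluded
  item=3: odd, included
  item=4: even, excluded
  item=5: odd, included
Therefore res = [1, 3, 5].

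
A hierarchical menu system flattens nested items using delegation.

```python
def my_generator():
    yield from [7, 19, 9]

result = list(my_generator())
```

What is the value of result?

Step 1: yield from delegates to the iterable, yielding each element.
Step 2: Collected values: [7, 19, 9].
Therefore result = [7, 19, 9].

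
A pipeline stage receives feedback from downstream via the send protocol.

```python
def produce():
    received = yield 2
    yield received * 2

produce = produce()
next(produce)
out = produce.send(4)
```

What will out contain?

Step 1: next(produce) advances to first yield, producing 2.
Step 2: send(4) resumes, received = 4.
Step 3: yield received * 2 = 4 * 2 = 8.
Therefore out = 8.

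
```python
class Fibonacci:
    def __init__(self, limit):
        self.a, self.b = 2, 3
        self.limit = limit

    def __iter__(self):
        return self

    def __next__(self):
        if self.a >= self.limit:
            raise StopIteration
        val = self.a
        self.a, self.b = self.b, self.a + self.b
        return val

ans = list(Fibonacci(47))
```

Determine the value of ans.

Step 1: Fibonacci-like sequence (a=2, b=3) until >= 47:
  Yield 2, then a,b = 3,5
  Yield 3, then a,b = 5,8
  Yield 5, then a,b = 8,13
  Yield 8, then a,b = 13,21
  Yield 13, then a,b = 21,34
  Yield 21, then a,b = 34,55
  Yield 34, then a,b = 55,89
Step 2: 55 >= 47, stop.
Therefore ans = [2, 3, 5, 8, 13, 21, 34].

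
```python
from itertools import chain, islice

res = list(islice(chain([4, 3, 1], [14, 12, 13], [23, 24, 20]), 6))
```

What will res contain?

Step 1: chain([4, 3, 1], [14, 12, 13], [23, 24, 20]) = [4, 3, 1, 14, 12, 13, 23, 24, 20].
Step 2: islice takes first 6 elements: [4, 3, 1, 14, 12, 13].
Therefore res = [4, 3, 1, 14, 12, 13].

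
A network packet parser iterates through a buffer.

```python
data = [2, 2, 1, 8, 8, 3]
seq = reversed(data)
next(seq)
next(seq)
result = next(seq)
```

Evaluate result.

Step 1: reversed([2, 2, 1, 8, 8, 3]) gives iterator: [3, 8, 8, 1, 2, 2].
Step 2: First next() = 3, second next() = 8.
Step 3: Third next() = 8.
Therefore result = 8.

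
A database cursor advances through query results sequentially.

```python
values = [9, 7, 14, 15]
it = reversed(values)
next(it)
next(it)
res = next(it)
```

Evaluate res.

Step 1: reversed([9, 7, 14, 15]) gives iterator: [15, 14, 7, 9].
Step 2: First next() = 15, second next() = 14.
Step 3: Third next() = 7.
Therefore res = 7.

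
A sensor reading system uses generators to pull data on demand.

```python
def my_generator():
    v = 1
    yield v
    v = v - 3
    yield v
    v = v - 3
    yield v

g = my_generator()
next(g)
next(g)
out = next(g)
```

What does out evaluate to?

Step 1: Trace through generator execution:
  Yield 1: v starts at 1, yield 1
  Yield 2: v = 1 - 3 = -2, yield -2
  Yield 3: v = -2 - 3 = -5, yield -5
Step 2: First next() gets 1, second next() gets the second value, third next() yields -5.
Therefore out = -5.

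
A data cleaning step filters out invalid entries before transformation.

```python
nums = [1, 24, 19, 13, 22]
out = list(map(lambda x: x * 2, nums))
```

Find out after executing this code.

Step 1: Apply lambda x: x * 2 to each element:
  1 -> 2
  24 -> 48
  19 -> 38
  13 -> 26
  22 -> 44
Therefore out = [2, 48, 38, 26, 44].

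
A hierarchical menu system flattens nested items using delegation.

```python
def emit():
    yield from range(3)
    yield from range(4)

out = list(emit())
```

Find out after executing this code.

Step 1: Trace yields in order:
  yield 0
  yield 1
  yield 2
  yield 0
  yield 1
  yield 2
  yield 3
Therefore out = [0, 1, 2, 0, 1, 2, 3].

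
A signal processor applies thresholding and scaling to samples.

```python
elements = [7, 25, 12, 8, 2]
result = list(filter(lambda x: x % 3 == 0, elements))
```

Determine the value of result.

Step 1: Filter elements divisible by 3:
  7 % 3 = 1: removed
  25 % 3 = 1: removed
  12 % 3 = 0: kept
  8 % 3 = 2: removed
  2 % 3 = 2: removed
Therefore result = [12].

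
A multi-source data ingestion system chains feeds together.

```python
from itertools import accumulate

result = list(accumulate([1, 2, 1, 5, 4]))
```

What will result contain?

Step 1: accumulate computes running sums:
  + 1 = 1
  + 2 = 3
  + 1 = 4
  + 5 = 9
  + 4 = 13
Therefore result = [1, 3, 4, 9, 13].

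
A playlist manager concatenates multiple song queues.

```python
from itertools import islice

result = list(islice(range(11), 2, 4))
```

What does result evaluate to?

Step 1: islice(range(11), 2, 4) takes elements at indices [2, 4).
Step 2: Elements: [2, 3].
Therefore result = [2, 3].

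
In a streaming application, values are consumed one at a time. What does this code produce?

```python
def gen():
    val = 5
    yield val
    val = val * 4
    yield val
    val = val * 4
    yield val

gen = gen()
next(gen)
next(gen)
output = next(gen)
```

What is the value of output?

Step 1: Trace through generator execution:
  Yield 1: val starts at 5, yield 5
  Yield 2: val = 5 * 4 = 20, yield 20
  Yield 3: val = 20 * 4 = 80, yield 80
Step 2: First next() gets 5, second next() gets the second value, third next() yields 80.
Therefore output = 80.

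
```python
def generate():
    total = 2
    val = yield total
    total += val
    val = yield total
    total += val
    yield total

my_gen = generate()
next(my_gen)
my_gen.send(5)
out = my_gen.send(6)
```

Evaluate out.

Step 1: next() -> yield total=2.
Step 2: send(5) -> val=5, total = 2+5 = 7, yield 7.
Step 3: send(6) -> val=6, total = 7+6 = 13, yield 13.
Therefore out = 13.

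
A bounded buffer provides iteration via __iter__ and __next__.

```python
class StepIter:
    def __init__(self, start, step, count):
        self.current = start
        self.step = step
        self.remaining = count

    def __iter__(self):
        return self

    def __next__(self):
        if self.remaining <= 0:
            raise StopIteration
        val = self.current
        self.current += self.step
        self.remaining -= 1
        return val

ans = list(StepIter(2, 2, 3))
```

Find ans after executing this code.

Step 1: StepIter starts at 2, increments by 2, for 3 steps:
  Yield 2, then current += 2
  Yield 4, then current += 2
  Yield 6, then current += 2
Therefore ans = [2, 4, 6].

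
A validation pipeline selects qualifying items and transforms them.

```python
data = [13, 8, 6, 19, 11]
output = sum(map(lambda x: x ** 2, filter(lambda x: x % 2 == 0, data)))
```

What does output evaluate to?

Step 1: Filter even numbers from [13, 8, 6, 19, 11]: [8, 6]
Step 2: Square each: [64, 36]
Step 3: Sum = 100.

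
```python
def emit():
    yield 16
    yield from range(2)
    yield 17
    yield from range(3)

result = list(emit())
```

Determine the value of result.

Step 1: Trace yields in order:
  yield 16
  yield 0
  yield 1
  yield 17
  yield 0
  yield 1
  yield 2
Therefore result = [16, 0, 1, 17, 0, 1, 2].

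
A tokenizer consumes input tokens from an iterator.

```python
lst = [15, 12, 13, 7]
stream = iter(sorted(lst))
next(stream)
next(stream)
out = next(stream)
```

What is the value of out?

Step 1: sorted([15, 12, 13, 7]) = [7, 12, 13, 15].
Step 2: Create iterator and skip 2 elements.
Step 3: next() returns 13.
Therefore out = 13.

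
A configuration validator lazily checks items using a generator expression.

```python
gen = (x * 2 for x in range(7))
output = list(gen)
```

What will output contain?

Step 1: For each x in range(7), compute x*2:
  x=0: 0*2 = 0
  x=1: 1*2 = 2
  x=2: 2*2 = 4
  x=3: 3*2 = 6
  x=4: 4*2 = 8
  x=5: 5*2 = 10
  x=6: 6*2 = 12
Therefore output = [0, 2, 4, 6, 8, 10, 12].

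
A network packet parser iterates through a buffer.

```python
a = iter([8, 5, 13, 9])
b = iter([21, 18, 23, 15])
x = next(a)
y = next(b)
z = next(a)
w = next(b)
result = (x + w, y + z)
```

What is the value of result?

Step 1: a iterates [8, 5, 13, 9], b iterates [21, 18, 23, 15].
Step 2: x = next(a) = 8, y = next(b) = 21.
Step 3: z = next(a) = 5, w = next(b) = 18.
Step 4: result = (8 + 18, 21 + 5) = (26, 26).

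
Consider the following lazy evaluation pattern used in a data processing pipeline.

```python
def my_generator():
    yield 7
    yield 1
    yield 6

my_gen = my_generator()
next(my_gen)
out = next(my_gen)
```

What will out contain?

Step 1: my_generator() creates a generator.
Step 2: next(my_gen) yields 7 (consumed and discarded).
Step 3: next(my_gen) yields 1, assigned to out.
Therefore out = 1.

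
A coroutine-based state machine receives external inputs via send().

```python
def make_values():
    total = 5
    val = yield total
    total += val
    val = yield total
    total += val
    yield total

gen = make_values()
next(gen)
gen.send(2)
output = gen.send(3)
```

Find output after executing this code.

Step 1: next() -> yield total=5.
Step 2: send(2) -> val=2, total = 5+2 = 7, yield 7.
Step 3: send(3) -> val=3, total = 7+3 = 10, yield 10.
Therefore output = 10.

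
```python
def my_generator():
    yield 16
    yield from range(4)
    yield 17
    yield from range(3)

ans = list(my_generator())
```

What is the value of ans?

Step 1: Trace yields in order:
  yield 16
  yield 0
  yield 1
  yield 2
  yield 3
  yield 17
  yield 0
  yield 1
  yield 2
Therefore ans = [16, 0, 1, 2, 3, 17, 0, 1, 2].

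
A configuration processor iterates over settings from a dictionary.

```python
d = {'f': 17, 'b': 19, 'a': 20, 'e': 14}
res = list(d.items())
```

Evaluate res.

Step 1: d.items() returns (key, value) pairs in insertion order.
Therefore res = [('f', 17), ('b', 19), ('a', 20), ('e', 14)].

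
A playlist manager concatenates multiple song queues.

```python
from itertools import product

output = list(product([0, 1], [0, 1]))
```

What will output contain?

Step 1: product([0, 1], [0, 1]) gives all pairs:
  (0, 0)
  (0, 1)
  (1, 0)
  (1, 1)
Therefore output = [(0, 0), (0, 1), (1, 0), (1, 1)].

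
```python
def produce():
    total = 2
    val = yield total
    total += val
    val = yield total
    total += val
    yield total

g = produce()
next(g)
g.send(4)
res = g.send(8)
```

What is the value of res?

Step 1: next() -> yield total=2.
Step 2: send(4) -> val=4, total = 2+4 = 6, yield 6.
Step 3: send(8) -> val=8, total = 6+8 = 14, yield 14.
Therefore res = 14.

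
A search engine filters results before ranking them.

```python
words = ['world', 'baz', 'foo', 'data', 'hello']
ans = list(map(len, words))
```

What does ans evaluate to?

Step 1: Map len() to each word:
  'world' -> 5
  'baz' -> 3
  'foo' -> 3
  'data' -> 4
  'hello' -> 5
Therefore ans = [5, 3, 3, 4, 5].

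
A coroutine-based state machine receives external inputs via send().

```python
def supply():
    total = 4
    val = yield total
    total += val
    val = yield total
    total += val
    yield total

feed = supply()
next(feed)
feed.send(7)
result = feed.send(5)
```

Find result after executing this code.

Step 1: next() -> yield total=4.
Step 2: send(7) -> val=7, total = 4+7 = 11, yield 11.
Step 3: send(5) -> val=5, total = 11+5 = 16, yield 16.
Therefore result = 16.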